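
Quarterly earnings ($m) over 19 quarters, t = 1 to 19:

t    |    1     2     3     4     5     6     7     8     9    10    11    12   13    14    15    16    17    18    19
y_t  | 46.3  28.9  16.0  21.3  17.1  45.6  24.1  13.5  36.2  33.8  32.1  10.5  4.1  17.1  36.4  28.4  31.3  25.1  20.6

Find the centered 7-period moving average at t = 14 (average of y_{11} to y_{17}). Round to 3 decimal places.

Sum of periods 11–17: 32.1 + 10.5 + 4.1 + 17.1 + 36.4 + 28.4 + 31.3 = 159.9
Divide by 7: 159.9 / 7 = 22.843

22.843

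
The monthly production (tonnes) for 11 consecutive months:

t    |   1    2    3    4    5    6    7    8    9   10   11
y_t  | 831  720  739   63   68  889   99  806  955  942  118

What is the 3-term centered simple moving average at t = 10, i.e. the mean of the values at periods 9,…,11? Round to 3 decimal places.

Sum of periods 9–11: 955 + 942 + 118 = 2015
Divide by 3: 2015 / 3 = 671.667

671.667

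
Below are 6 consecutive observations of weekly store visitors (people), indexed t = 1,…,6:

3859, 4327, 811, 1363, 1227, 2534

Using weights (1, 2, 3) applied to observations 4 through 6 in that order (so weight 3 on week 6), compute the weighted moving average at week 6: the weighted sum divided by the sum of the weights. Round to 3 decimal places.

1903.167

Weighted sum: 1·1363 + 2·1227 + 3·2534 = 1363 + 2454 + 7602 = 11419
Weight total: 1 + 2 + 3 = 6
WMA = 11419 / 6 = 1903.167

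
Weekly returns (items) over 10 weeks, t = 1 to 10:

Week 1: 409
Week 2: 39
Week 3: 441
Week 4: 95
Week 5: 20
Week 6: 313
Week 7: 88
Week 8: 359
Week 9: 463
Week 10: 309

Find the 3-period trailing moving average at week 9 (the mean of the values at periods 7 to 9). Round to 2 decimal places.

303.33

Sum of periods 7–9: 88 + 359 + 463 = 910
Divide by 3: 910 / 3 = 303.33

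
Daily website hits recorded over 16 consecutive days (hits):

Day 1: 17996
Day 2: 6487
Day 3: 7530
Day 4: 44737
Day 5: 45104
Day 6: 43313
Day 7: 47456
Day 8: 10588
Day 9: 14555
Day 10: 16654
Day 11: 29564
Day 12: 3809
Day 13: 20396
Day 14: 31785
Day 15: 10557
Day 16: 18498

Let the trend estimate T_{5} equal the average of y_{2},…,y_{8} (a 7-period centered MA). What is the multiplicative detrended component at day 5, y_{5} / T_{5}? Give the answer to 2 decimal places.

1.54

Trend T_5 = (6487 + 7530 + 44737 + 45104 + 43313 + 47456 + 10588) / 7 = 205215/7 = 29316.4286
Ratio to trend: 45104 / 29316.4286 = 1.54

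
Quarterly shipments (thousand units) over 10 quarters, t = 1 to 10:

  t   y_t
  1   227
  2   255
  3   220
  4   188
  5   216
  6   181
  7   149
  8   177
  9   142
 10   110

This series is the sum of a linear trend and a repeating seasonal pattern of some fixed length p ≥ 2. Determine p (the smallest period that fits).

3

First differences y_{t+1} − y_t: 28, -35, -32, 28, -35, -32, 28, -35, …
The difference pattern repeats every 3 terms and not for any smaller step, so p = 3.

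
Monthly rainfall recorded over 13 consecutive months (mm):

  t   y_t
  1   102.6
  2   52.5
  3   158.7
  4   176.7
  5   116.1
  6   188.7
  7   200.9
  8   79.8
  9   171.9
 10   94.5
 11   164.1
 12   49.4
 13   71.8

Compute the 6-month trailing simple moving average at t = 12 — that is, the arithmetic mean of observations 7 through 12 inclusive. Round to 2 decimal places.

Sum of periods 7–12: 200.9 + 79.8 + 171.9 + 94.5 + 164.1 + 49.4 = 760.6
Divide by 6: 760.6 / 6 = 126.77

126.77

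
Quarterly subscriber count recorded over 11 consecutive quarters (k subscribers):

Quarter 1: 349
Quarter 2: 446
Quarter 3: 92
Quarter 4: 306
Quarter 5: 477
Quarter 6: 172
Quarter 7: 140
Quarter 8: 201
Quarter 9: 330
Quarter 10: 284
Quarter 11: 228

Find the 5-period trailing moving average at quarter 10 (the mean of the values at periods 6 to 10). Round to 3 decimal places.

Sum of periods 6–10: 172 + 140 + 201 + 330 + 284 = 1127
Divide by 5: 1127 / 5 = 225.400

225.400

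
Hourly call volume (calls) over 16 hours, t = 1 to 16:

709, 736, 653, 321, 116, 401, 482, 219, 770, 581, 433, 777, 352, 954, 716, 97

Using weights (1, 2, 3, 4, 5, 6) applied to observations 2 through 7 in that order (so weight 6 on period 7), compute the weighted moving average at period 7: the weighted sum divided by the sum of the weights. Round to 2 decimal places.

Weighted sum: 1·736 + 2·653 + 3·321 + 4·116 + 5·401 + 6·482 = 736 + 1306 + 963 + 464 + 2005 + 2892 = 8366
Weight total: 1 + 2 + 3 + 4 + 5 + 6 = 21
WMA = 8366 / 21 = 398.38

398.38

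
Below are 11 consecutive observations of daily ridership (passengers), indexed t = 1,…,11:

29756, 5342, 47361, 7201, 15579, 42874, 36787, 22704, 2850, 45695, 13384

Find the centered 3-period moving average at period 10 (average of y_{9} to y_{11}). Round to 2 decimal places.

20643.00

Sum of periods 9–11: 2850 + 45695 + 13384 = 61929
Divide by 3: 61929 / 3 = 20643.00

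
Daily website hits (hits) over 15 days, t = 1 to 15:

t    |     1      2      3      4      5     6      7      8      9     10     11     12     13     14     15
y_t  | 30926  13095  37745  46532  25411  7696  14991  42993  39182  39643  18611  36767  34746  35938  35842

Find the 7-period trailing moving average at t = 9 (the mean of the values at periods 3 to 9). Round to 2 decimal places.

30650.00

Sum of periods 3–9: 37745 + 46532 + 25411 + 7696 + 14991 + 42993 + 39182 = 214550
Divide by 7: 214550 / 7 = 30650.00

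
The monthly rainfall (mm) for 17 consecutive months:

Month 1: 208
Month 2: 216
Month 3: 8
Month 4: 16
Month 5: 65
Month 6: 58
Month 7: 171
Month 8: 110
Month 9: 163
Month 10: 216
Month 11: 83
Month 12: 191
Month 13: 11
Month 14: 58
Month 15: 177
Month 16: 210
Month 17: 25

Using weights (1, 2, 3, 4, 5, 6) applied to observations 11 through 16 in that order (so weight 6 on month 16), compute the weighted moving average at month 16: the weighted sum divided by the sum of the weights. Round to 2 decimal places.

136.90

Weighted sum: 1·83 + 2·191 + 3·11 + 4·58 + 5·177 + 6·210 = 83 + 382 + 33 + 232 + 885 + 1260 = 2875
Weight total: 1 + 2 + 3 + 4 + 5 + 6 = 21
WMA = 2875 / 21 = 136.90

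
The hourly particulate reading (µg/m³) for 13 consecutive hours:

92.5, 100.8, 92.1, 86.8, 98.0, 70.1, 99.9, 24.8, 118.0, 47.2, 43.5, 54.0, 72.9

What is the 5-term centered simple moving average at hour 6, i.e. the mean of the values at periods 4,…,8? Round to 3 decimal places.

75.920

Sum of periods 4–8: 86.8 + 98.0 + 70.1 + 99.9 + 24.8 = 379.6
Divide by 5: 379.6 / 5 = 75.920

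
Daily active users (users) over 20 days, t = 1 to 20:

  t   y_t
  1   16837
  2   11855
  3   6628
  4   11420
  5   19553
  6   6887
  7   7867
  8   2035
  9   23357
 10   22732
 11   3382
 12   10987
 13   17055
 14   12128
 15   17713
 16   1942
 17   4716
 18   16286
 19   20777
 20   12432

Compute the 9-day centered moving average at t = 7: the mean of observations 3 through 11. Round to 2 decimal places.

11540.11

Sum of periods 3–11: 6628 + 11420 + 19553 + 6887 + 7867 + 2035 + 23357 + 22732 + 3382 = 103861
Divide by 9: 103861 / 9 = 11540.11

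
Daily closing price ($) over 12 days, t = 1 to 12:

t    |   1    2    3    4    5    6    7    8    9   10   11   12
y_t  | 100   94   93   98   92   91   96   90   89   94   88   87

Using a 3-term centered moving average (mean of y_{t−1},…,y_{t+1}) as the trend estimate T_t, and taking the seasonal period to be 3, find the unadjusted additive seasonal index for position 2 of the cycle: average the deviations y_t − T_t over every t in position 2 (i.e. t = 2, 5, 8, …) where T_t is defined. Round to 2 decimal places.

-1.67

Season position 2 occurs at t = 2, 5, 8, 11 (where T_t is defined).
t=2: T_2 = 95.6667; y_2 − T_2 = 94 − 95.6667 = -1.6667
t=5: T_5 = 93.6667; y_5 − T_5 = 92 − 93.6667 = -1.6667
t=8: T_8 = 91.6667; y_8 − T_8 = 90 − 91.6667 = -1.6667
t=11: T_11 = 89.6667; y_11 − T_11 = 88 − 89.6667 = -1.6667
Mean deviation: (-1.6667 + -1.6667 + -1.6667 + -1.6667) / 4 = -1.67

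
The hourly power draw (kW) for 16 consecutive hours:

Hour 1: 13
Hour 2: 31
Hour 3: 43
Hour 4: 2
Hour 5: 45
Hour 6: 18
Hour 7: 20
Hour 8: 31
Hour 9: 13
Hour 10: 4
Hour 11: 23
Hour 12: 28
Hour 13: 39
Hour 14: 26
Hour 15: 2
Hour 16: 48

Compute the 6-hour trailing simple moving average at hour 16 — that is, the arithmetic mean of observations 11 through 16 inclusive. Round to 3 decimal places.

27.667

Sum of periods 11–16: 23 + 28 + 39 + 26 + 2 + 48 = 166
Divide by 6: 166 / 6 = 27.667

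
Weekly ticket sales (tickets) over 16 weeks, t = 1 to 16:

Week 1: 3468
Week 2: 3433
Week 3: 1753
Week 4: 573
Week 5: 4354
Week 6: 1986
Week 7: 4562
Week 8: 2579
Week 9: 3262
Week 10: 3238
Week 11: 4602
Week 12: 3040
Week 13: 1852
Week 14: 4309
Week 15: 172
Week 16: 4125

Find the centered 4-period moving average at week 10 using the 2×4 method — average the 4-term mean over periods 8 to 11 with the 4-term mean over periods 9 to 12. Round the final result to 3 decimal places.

Sum over 8–11: 2579 + 3262 + 3238 + 4602 = 13681
Sum over 9–12: 3262 + 3238 + 4602 + 3040 = 14142
CMA at t=10 = (13681 + 14142) / (2·4) = 27823 / 8 = 3477.875

3477.875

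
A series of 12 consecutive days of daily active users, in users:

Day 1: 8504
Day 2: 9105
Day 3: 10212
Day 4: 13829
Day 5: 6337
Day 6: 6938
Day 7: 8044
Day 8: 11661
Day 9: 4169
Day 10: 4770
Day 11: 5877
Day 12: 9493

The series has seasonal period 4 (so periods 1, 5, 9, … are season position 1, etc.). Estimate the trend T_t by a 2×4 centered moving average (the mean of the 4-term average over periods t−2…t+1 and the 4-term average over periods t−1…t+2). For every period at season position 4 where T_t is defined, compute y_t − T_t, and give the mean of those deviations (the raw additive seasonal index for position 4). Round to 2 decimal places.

4229.06

Season position 4 occurs at t = 4, 8 (where T_t is defined).
t=4: T_4 = 9599.8750; y_4 − T_4 = 13829 − 9599.8750 = 4229.1250
t=8: T_8 = 7432.0000; y_8 − T_8 = 11661 − 7432.0000 = 4229.0000
Mean deviation: (4229.1250 + 4229.0000) / 2 = 4229.06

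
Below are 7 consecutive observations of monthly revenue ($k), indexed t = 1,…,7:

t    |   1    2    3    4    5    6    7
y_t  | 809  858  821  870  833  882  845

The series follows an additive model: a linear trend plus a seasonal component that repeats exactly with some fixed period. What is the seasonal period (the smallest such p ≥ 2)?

2

First differences y_{t+1} − y_t: 49, -37, 49, -37, 49, -37, …
The difference pattern repeats every 2 terms and not for any smaller step, so p = 2.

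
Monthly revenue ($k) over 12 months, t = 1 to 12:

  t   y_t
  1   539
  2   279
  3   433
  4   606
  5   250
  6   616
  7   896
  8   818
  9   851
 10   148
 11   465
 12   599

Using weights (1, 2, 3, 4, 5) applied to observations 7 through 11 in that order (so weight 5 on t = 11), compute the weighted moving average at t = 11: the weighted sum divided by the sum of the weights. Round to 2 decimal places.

Weighted sum: 1·896 + 2·818 + 3·851 + 4·148 + 5·465 = 896 + 1636 + 2553 + 592 + 2325 = 8002
Weight total: 1 + 2 + 3 + 4 + 5 = 15
WMA = 8002 / 15 = 533.47

533.47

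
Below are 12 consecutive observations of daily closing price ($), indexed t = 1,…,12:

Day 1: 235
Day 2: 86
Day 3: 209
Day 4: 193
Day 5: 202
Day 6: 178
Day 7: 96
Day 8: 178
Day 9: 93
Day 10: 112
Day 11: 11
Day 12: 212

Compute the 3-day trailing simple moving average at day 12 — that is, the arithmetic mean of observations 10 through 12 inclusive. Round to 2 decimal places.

Sum of periods 10–12: 112 + 11 + 212 = 335
Divide by 3: 335 / 3 = 111.67

111.67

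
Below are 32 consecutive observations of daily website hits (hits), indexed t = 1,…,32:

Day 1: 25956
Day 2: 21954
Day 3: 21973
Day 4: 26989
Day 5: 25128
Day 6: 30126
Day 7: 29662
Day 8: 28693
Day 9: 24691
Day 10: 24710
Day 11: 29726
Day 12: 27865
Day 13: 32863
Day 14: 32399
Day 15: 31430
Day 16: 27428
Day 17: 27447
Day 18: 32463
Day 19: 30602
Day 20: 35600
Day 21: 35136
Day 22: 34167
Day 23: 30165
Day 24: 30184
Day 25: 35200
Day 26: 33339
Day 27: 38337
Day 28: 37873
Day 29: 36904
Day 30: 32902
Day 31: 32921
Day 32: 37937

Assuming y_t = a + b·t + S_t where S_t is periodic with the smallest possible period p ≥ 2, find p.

First differences y_{t+1} − y_t: -4002, 19, 5016, -1861, 4998, -464, -969, -4002, 19, 5016, -1861, 4998, -464, -969, -4002, 19, …
The difference pattern repeats every 7 terms and not for any smaller step, so p = 7.

7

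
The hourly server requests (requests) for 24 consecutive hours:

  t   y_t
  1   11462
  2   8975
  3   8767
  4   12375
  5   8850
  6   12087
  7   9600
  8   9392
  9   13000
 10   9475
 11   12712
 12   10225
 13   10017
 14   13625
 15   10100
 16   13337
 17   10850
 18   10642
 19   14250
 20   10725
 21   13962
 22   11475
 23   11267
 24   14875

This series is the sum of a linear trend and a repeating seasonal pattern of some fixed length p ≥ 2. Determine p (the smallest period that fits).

First differences y_{t+1} − y_t: -2487, -208, 3608, -3525, 3237, -2487, -208, 3608, -3525, 3237, -2487, -208, …
The difference pattern repeats every 5 terms and not for any smaller step, so p = 5.

5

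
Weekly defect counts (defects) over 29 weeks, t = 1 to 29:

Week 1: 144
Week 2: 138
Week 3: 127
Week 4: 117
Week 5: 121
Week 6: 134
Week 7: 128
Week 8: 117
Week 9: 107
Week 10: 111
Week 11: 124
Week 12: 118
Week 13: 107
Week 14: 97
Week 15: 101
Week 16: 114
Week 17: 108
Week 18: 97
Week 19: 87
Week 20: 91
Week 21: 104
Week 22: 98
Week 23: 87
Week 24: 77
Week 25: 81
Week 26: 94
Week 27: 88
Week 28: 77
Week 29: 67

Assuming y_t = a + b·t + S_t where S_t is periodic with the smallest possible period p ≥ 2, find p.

First differences y_{t+1} − y_t: -6, -11, -10, 4, 13, -6, -11, -10, 4, 13, -6, -11, …
The difference pattern repeats every 5 terms and not for any smaller step, so p = 5.

5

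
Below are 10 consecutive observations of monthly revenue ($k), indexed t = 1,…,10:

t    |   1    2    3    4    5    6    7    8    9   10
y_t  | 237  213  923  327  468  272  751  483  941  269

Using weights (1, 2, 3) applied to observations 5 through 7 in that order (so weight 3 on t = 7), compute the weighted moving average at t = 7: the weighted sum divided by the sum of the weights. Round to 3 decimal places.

Weighted sum: 1·468 + 2·272 + 3·751 = 468 + 544 + 2253 = 3265
Weight total: 1 + 2 + 3 = 6
WMA = 3265 / 6 = 544.167

544.167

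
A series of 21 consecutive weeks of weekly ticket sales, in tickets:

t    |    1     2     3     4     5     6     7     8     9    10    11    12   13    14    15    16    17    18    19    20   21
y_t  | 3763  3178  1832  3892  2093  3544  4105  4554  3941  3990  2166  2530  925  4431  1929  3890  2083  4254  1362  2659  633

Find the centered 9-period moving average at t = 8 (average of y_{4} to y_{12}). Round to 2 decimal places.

3423.89

Sum of periods 4–12: 3892 + 2093 + 3544 + 4105 + 4554 + 3941 + 3990 + 2166 + 2530 = 30815
Divide by 9: 30815 / 9 = 3423.89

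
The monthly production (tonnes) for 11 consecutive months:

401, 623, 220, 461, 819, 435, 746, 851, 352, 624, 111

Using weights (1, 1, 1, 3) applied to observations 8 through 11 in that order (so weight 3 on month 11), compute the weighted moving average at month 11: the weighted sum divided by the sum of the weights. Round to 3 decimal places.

Weighted sum: 1·851 + 1·352 + 1·624 + 3·111 = 851 + 352 + 624 + 333 = 2160
Weight total: 1 + 1 + 1 + 3 = 6
WMA = 2160 / 6 = 360.000

360.000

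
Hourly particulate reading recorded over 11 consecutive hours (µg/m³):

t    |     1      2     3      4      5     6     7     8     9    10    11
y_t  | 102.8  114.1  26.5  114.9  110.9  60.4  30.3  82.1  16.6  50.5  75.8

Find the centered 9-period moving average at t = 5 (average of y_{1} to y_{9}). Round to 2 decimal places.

Sum of periods 1–9: 102.8 + 114.1 + 26.5 + 114.9 + 110.9 + 60.4 + 30.3 + 82.1 + 16.6 = 658.6
Divide by 9: 658.6 / 9 = 73.18

73.18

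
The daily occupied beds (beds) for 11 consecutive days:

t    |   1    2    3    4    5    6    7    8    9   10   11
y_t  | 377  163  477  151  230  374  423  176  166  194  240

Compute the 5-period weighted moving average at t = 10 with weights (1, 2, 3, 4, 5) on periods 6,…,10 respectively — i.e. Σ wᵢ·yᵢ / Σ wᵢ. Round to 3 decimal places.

Weighted sum: 1·374 + 2·423 + 3·176 + 4·166 + 5·194 = 374 + 846 + 528 + 664 + 970 = 3382
Weight total: 1 + 2 + 3 + 4 + 5 = 15
WMA = 3382 / 15 = 225.467

225.467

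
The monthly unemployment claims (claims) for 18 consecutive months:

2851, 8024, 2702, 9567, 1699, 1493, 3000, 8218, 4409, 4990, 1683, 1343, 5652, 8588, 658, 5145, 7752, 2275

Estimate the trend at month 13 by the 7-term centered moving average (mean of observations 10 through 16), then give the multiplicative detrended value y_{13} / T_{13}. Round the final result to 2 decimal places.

1.41

Trend T_13 = (4990 + 1683 + 1343 + 5652 + 8588 + 658 + 5145) / 7 = 28059/7 = 4008.4286
Ratio to trend: 5652 / 4008.4286 = 1.41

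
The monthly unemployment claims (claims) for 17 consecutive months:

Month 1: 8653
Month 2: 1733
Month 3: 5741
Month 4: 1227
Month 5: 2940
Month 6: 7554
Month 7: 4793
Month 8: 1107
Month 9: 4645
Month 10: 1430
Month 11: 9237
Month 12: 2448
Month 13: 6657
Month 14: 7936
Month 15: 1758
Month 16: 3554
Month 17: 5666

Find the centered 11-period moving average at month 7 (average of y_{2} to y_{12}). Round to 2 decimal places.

Sum of periods 2–12: 1733 + 5741 + 1227 + 2940 + 7554 + 4793 + 1107 + 4645 + 1430 + 9237 + 2448 = 42855
Divide by 11: 42855 / 11 = 3895.91

3895.91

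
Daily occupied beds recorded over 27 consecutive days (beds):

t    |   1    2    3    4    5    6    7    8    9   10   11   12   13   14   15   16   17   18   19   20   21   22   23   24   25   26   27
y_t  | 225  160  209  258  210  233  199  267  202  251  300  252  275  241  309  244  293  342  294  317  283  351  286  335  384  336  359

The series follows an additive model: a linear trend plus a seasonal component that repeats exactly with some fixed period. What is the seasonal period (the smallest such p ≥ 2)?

First differences y_{t+1} − y_t: -65, 49, 49, -48, 23, -34, 68, -65, 49, 49, -48, 23, -34, 68, -65, 49, …
The difference pattern repeats every 7 terms and not for any smaller step, so p = 7.

7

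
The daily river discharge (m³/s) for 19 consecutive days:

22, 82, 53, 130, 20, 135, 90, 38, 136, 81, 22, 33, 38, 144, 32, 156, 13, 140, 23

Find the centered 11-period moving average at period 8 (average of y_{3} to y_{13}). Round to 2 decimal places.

Sum of periods 3–13: 53 + 130 + 20 + 135 + 90 + 38 + 136 + 81 + 22 + 33 + 38 = 776
Divide by 11: 776 / 11 = 70.55

70.55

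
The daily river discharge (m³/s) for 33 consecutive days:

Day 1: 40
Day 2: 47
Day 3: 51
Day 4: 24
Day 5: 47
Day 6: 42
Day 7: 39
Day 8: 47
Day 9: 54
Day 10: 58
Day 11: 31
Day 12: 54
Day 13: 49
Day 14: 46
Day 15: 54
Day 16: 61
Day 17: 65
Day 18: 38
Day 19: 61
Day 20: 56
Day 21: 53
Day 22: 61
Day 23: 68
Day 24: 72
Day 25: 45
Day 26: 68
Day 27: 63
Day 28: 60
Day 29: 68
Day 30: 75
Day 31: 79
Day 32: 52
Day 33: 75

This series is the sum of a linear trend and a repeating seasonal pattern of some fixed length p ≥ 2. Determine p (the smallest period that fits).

7

First differences y_{t+1} − y_t: 7, 4, -27, 23, -5, -3, 8, 7, 4, -27, 23, -5, -3, 8, 7, 4, …
The difference pattern repeats every 7 terms and not for any smaller step, so p = 7.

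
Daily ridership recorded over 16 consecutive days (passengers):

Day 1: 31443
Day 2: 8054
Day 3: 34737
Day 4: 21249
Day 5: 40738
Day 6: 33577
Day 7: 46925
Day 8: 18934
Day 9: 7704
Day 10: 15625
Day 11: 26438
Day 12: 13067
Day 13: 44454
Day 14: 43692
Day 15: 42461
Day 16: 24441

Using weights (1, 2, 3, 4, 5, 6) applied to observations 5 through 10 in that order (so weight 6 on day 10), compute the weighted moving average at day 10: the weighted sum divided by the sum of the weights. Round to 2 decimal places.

21746.33

Weighted sum: 1·40738 + 2·33577 + 3·46925 + 4·18934 + 5·7704 + 6·15625 = 40738 + 67154 + 140775 + 75736 + 38520 + 93750 = 456673
Weight total: 1 + 2 + 3 + 4 + 5 + 6 = 21
WMA = 456673 / 21 = 21746.33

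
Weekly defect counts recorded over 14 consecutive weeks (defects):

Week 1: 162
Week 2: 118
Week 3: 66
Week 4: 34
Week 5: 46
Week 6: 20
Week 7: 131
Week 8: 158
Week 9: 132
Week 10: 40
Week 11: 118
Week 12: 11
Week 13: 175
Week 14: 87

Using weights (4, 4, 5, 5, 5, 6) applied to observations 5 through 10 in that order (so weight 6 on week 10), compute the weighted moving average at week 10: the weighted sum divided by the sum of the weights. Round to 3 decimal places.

89.966

Weighted sum: 4·46 + 4·20 + 5·131 + 5·158 + 5·132 + 6·40 = 184 + 80 + 655 + 790 + 660 + 240 = 2609
Weight total: 4 + 4 + 5 + 5 + 5 + 6 = 29
WMA = 2609 / 29 = 89.966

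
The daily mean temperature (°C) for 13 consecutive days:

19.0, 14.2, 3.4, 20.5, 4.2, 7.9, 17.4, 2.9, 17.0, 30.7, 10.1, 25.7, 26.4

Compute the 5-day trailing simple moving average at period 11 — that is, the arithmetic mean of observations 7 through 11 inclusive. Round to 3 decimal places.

Sum of periods 7–11: 17.4 + 2.9 + 17.0 + 30.7 + 10.1 = 78.1
Divide by 5: 78.1 / 5 = 15.620

15.620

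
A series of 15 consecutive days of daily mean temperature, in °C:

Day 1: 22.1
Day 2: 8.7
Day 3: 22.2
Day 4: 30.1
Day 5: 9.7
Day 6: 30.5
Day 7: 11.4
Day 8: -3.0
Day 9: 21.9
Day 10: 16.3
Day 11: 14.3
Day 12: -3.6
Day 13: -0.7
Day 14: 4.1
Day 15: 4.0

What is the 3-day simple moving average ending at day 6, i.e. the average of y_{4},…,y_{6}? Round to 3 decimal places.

23.433

Sum of periods 4–6: 30.1 + 9.7 + 30.5 = 70.3
Divide by 3: 70.3 / 3 = 23.433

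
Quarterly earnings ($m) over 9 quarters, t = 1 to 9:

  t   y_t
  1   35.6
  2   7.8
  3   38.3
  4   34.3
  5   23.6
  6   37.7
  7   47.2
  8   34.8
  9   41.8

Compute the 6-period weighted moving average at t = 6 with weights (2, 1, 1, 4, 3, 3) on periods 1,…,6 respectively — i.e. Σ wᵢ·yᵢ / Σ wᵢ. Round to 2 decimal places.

31.31

Weighted sum: 2·35.6 + 1·7.8 + 1·38.3 + 4·34.3 + 3·23.6 + 3·37.7 = 71.2 + 7.8 + 38.3 + 137.2 + 70.8 + 113.1 = 438.4
Weight total: 2 + 1 + 1 + 4 + 3 + 3 = 14
WMA = 438.4 / 14 = 31.31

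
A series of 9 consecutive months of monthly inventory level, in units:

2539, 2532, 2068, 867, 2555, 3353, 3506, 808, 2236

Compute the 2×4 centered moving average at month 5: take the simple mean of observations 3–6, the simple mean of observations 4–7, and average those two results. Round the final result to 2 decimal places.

Sum over 3–6: 2068 + 867 + 2555 + 3353 = 8843
Sum over 4–7: 867 + 2555 + 3353 + 3506 = 10281
CMA at t=5 = (8843 + 10281) / (2·4) = 19124 / 8 = 2390.50

2390.50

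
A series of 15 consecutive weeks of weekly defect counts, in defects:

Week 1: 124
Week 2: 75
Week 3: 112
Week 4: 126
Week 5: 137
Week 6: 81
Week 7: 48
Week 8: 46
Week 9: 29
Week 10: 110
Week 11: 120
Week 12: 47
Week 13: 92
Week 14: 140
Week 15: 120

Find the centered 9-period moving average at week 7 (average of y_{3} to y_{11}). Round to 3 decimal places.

Sum of periods 3–11: 112 + 126 + 137 + 81 + 48 + 46 + 29 + 110 + 120 = 809
Divide by 9: 809 / 9 = 89.889

89.889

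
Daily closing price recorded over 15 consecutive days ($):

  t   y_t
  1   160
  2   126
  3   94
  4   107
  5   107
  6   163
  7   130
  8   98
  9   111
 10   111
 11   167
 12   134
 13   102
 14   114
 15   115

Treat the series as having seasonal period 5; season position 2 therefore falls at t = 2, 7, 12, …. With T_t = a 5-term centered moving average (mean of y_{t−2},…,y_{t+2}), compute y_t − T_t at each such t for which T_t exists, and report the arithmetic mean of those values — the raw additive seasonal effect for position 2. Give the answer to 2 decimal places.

Season position 2 occurs at t = 7, 12 (where T_t is defined).
t=7: T_7 = 121.8000; y_7 − T_7 = 130 − 121.8000 = 8.2000
t=12: T_12 = 125.6000; y_12 − T_12 = 134 − 125.6000 = 8.4000
Mean deviation: (8.2000 + 8.4000) / 2 = 8.30

8.30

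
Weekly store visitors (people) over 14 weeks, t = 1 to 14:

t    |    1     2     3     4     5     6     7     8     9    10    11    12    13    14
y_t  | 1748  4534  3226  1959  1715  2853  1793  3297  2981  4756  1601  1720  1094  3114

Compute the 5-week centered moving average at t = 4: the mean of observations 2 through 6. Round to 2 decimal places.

Sum of periods 2–6: 4534 + 3226 + 1959 + 1715 + 2853 = 14287
Divide by 5: 14287 / 5 = 2857.40

2857.40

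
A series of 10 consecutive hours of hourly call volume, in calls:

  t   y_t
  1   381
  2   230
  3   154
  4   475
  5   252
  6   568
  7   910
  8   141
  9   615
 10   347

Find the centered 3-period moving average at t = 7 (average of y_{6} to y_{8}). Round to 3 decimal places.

539.667

Sum of periods 6–8: 568 + 910 + 141 = 1619
Divide by 3: 1619 / 3 = 539.667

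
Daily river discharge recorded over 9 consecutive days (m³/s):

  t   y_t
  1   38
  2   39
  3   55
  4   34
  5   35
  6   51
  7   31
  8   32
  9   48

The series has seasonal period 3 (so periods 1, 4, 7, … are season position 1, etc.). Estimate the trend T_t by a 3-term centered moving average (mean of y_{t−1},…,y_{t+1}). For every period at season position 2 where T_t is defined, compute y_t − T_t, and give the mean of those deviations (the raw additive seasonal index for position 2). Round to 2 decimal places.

-5.00

Season position 2 occurs at t = 2, 5, 8 (where T_t is defined).
t=2: T_2 = 44.0000; y_2 − T_2 = 39 − 44.0000 = -5.0000
t=5: T_5 = 40.0000; y_5 − T_5 = 35 − 40.0000 = -5.0000
t=8: T_8 = 37.0000; y_8 − T_8 = 32 − 37.0000 = -5.0000
Mean deviation: (-5.0000 + -5.0000 + -5.0000) / 3 = -5.00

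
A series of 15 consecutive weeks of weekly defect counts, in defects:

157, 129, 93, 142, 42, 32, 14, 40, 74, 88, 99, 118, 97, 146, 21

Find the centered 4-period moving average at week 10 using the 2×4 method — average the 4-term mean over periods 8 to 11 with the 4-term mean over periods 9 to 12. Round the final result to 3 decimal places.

Sum over 8–11: 40 + 74 + 88 + 99 = 301
Sum over 9–12: 74 + 88 + 99 + 118 = 379
CMA at t=10 = (301 + 379) / (2·4) = 680 / 8 = 85.000

85.000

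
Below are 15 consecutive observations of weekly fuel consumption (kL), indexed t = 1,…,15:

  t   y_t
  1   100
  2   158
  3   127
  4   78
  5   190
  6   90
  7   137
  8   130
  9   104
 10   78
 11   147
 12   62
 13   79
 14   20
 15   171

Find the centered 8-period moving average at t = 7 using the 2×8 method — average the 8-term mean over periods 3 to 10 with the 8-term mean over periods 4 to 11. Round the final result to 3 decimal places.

Sum over 3–10: 127 + 78 + 190 + 90 + 137 + 130 + 104 + 78 = 934
Sum over 4–11: 78 + 190 + 90 + 137 + 130 + 104 + 78 + 147 = 954
CMA at t=7 = (934 + 954) / (2·8) = 1888 / 16 = 118.000

118.000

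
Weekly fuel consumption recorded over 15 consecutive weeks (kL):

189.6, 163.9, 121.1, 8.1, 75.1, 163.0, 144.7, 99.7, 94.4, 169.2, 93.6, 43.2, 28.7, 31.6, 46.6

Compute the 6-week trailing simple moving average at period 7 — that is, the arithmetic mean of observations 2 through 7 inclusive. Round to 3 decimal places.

112.650

Sum of periods 2–7: 163.9 + 121.1 + 8.1 + 75.1 + 163.0 + 144.7 = 675.9
Divide by 6: 675.9 / 6 = 112.650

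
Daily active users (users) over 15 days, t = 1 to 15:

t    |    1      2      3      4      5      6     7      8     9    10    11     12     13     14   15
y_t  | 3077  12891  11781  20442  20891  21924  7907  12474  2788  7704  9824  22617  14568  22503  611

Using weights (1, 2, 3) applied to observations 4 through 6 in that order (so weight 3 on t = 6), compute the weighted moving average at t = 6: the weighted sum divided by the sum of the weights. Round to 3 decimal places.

21332.667

Weighted sum: 1·20442 + 2·20891 + 3·21924 = 20442 + 41782 + 65772 = 127996
Weight total: 1 + 2 + 3 = 6
WMA = 127996 / 6 = 21332.667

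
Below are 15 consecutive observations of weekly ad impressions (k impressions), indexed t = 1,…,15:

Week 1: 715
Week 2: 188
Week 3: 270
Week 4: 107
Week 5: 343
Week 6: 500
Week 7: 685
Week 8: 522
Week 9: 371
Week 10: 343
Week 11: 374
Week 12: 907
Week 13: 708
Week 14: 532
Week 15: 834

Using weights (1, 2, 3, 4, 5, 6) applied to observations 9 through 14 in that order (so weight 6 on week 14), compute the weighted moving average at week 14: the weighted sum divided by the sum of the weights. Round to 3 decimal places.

Weighted sum: 1·371 + 2·343 + 3·374 + 4·907 + 5·708 + 6·532 = 371 + 686 + 1122 + 3628 + 3540 + 3192 = 12539
Weight total: 1 + 2 + 3 + 4 + 5 + 6 = 21
WMA = 12539 / 21 = 597.095

597.095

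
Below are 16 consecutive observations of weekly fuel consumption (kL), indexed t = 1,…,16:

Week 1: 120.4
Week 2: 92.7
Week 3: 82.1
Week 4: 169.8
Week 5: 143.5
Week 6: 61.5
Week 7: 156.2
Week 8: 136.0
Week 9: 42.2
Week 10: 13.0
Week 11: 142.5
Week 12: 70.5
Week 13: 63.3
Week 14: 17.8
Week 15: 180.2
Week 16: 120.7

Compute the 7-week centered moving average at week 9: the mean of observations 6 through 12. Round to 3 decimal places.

88.843

Sum of periods 6–12: 61.5 + 156.2 + 136.0 + 42.2 + 13.0 + 142.5 + 70.5 = 621.9
Divide by 7: 621.9 / 7 = 88.843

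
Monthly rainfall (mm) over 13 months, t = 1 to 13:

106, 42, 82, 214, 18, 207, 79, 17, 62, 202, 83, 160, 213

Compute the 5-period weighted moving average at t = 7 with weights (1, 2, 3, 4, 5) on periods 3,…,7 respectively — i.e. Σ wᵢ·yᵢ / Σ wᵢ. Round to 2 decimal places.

119.13

Weighted sum: 1·82 + 2·214 + 3·18 + 4·207 + 5·79 = 82 + 428 + 54 + 828 + 395 = 1787
Weight total: 1 + 2 + 3 + 4 + 5 = 15
WMA = 1787 / 15 = 119.13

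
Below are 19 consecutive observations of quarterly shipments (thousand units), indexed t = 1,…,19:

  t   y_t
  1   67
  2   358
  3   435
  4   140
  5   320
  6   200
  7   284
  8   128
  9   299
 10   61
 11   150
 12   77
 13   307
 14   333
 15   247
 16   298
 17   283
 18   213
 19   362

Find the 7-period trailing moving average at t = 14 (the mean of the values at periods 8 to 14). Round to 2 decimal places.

193.57

Sum of periods 8–14: 128 + 299 + 61 + 150 + 77 + 307 + 333 = 1355
Divide by 7: 1355 / 7 = 193.57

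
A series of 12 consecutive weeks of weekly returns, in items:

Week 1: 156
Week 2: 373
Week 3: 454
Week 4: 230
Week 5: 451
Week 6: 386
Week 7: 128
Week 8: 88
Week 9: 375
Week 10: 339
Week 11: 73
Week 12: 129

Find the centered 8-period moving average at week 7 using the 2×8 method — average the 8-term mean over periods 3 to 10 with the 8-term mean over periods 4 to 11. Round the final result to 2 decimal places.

Sum over 3–10: 454 + 230 + 451 + 386 + 128 + 88 + 375 + 339 = 2451
Sum over 4–11: 230 + 451 + 386 + 128 + 88 + 375 + 339 + 73 = 2070
CMA at t=7 = (2451 + 2070) / (2·8) = 4521 / 16 = 282.56

282.56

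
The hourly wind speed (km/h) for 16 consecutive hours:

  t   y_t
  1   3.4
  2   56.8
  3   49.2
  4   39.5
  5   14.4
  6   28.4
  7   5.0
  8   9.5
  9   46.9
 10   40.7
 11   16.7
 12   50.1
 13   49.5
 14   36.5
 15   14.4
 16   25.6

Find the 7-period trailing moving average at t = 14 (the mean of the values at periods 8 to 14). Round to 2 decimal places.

35.70

Sum of periods 8–14: 9.5 + 46.9 + 40.7 + 16.7 + 50.1 + 49.5 + 36.5 = 249.9
Divide by 7: 249.9 / 7 = 35.70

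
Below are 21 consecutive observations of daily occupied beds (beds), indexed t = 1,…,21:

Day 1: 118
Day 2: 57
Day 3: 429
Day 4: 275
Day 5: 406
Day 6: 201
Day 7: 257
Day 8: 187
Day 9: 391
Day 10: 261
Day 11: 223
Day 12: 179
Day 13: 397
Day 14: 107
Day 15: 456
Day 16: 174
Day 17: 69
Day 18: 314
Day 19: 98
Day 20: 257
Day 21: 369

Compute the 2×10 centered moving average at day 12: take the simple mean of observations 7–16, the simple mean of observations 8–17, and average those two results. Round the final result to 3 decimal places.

Sum over 7–16: 257 + 187 + 391 + 261 + 223 + 179 + 397 + 107 + 456 + 174 = 2632
Sum over 8–17: 187 + 391 + 261 + 223 + 179 + 397 + 107 + 456 + 174 + 69 = 2444
CMA at t=12 = (2632 + 2444) / (2·10) = 5076 / 20 = 253.800

253.800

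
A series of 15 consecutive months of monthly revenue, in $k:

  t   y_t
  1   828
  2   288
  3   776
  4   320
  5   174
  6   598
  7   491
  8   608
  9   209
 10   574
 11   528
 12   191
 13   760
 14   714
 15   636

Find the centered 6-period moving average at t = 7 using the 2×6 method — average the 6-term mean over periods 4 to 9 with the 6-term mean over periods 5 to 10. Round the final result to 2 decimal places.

421.17

Sum over 4–9: 320 + 174 + 598 + 491 + 608 + 209 = 2400
Sum over 5–10: 174 + 598 + 491 + 608 + 209 + 574 = 2654
CMA at t=7 = (2400 + 2654) / (2·6) = 5054 / 12 = 421.17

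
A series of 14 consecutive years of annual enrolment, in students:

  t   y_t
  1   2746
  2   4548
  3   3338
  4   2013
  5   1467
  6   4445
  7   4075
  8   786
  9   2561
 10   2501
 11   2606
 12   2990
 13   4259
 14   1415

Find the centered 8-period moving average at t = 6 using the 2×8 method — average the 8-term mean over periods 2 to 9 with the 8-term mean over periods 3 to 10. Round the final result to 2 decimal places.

2776.19

Sum over 2–9: 4548 + 3338 + 2013 + 1467 + 4445 + 4075 + 786 + 2561 = 23233
Sum over 3–10: 3338 + 2013 + 1467 + 4445 + 4075 + 786 + 2561 + 2501 = 21186
CMA at t=6 = (23233 + 21186) / (2·8) = 44419 / 16 = 2776.19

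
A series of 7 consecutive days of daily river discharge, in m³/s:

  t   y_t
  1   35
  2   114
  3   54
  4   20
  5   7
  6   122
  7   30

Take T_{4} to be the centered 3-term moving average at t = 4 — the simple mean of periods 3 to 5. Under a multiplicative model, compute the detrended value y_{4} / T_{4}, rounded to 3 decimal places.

Trend T_4 = (54 + 20 + 7) / 3 = 81/3 = 27.00000
Ratio to trend: 20 / 27.00000 = 0.741

0.741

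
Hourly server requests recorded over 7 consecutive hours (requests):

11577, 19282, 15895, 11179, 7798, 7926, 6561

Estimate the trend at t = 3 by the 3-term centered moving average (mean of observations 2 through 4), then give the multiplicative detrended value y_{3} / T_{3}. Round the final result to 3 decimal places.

1.029

Trend T_3 = (19282 + 15895 + 11179) / 3 = 46356/3 = 15452.00000
Ratio to trend: 15895 / 15452.00000 = 1.029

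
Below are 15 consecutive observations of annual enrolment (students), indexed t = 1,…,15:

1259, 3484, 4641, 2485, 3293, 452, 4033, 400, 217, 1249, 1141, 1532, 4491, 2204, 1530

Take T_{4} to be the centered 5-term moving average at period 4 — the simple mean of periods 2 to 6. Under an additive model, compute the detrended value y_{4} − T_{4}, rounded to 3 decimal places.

-386.000

Trend T_4 = (3484 + 4641 + 2485 + 3293 + 452) / 5 = 14355/5 = 2871.00000
Detrended value: 2485 − 2871.00000 = -386.000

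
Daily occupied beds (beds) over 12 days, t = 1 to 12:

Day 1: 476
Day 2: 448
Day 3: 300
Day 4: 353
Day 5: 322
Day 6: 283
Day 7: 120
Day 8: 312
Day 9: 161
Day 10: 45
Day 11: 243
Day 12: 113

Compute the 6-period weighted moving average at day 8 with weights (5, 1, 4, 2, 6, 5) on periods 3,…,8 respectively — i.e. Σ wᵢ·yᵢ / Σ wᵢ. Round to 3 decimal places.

260.304

Weighted sum: 5·300 + 1·353 + 4·322 + 2·283 + 6·120 + 5·312 = 1500 + 353 + 1288 + 566 + 720 + 1560 = 5987
Weight total: 5 + 1 + 4 + 2 + 6 + 5 = 23
WMA = 5987 / 23 = 260.304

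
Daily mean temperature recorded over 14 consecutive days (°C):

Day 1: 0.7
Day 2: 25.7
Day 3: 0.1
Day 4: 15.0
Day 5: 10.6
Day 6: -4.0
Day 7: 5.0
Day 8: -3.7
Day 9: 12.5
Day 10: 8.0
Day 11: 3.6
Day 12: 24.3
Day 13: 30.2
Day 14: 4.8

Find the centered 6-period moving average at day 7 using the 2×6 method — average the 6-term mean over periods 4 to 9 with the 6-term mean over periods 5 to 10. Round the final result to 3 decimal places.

5.317

Sum over 4–9: 15.0 + 10.6 + (-4.0) + 5.0 + (-3.7) + 12.5 = 35.4
Sum over 5–10: 10.6 + (-4.0) + 5.0 + (-3.7) + 12.5 + 8.0 = 28.4
CMA at t=7 = (35.4 + 28.4) / (2·6) = 63.8 / 12 = 5.317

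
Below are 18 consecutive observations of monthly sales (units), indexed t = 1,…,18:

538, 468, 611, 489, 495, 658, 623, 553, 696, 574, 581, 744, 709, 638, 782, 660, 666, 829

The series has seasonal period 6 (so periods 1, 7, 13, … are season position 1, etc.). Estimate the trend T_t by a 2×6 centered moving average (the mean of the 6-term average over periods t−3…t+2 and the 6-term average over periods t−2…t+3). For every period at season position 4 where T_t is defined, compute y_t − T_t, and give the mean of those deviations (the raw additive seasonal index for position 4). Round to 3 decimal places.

-61.458

Season position 4 occurs at t = 4, 10 (where T_t is defined).
t=4: T_4 = 550.25000; y_4 − T_4 = 489 − 550.25000 = -61.25000
t=10: T_10 = 635.66667; y_10 − T_10 = 574 − 635.66667 = -61.66667
Mean deviation: (-61.25000 + -61.66667) / 2 = -61.458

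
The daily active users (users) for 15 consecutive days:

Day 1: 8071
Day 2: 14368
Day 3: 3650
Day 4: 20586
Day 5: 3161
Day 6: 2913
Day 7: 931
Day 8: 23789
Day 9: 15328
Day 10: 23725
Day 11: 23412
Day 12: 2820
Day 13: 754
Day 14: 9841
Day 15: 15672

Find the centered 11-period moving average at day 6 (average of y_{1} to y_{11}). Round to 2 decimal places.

12721.27

Sum of periods 1–11: 8071 + 14368 + 3650 + 20586 + 3161 + 2913 + 931 + 23789 + 15328 + 23725 + 23412 = 139934
Divide by 11: 139934 / 11 = 12721.27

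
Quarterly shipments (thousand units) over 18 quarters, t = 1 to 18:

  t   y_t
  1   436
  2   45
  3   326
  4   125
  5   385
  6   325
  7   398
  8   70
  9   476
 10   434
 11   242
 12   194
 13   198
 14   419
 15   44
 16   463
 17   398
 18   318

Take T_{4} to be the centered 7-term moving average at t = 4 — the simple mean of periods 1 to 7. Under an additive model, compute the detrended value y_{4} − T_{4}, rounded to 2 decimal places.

Trend T_4 = (436 + 45 + 326 + 125 + 385 + 325 + 398) / 7 = 2040/7 = 291.4286
Detrended value: 125 − 291.4286 = -166.43

-166.43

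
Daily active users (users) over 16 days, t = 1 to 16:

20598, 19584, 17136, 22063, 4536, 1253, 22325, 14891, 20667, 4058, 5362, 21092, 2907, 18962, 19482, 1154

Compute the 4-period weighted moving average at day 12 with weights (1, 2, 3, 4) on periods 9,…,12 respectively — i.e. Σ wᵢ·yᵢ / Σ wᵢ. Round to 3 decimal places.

12923.700

Weighted sum: 1·20667 + 2·4058 + 3·5362 + 4·21092 = 20667 + 8116 + 16086 + 84368 = 129237
Weight total: 1 + 2 + 3 + 4 = 10
WMA = 129237 / 10 = 12923.700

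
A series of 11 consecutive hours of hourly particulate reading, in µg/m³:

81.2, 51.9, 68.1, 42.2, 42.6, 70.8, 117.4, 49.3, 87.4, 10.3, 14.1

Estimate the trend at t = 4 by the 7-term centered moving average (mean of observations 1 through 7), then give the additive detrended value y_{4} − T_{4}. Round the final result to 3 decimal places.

Trend T_4 = (81.2 + 51.9 + 68.1 + 42.2 + 42.6 + 70.8 + 117.4) / 7 = 474.2/7 = 67.74286
Detrended value: 42.2 − 67.74286 = -25.543

-25.543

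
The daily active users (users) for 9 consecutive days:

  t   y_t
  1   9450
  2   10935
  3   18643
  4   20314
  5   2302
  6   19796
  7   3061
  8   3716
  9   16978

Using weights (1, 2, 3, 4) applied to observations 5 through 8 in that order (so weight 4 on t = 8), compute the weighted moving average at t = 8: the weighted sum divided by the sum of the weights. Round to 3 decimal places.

Weighted sum: 1·2302 + 2·19796 + 3·3061 + 4·3716 = 2302 + 39592 + 9183 + 14864 = 65941
Weight total: 1 + 2 + 3 + 4 = 10
WMA = 65941 / 10 = 6594.100

6594.100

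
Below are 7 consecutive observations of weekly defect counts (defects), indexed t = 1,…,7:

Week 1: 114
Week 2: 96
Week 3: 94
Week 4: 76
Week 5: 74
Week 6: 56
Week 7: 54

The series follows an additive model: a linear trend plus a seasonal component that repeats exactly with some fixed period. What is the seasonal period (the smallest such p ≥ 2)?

2

First differences y_{t+1} − y_t: -18, -2, -18, -2, -18, -2, …
The difference pattern repeats every 2 terms and not for any smaller step, so p = 2.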